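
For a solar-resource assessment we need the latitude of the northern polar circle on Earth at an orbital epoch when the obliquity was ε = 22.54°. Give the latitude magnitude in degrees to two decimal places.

67.46°

The polar circle is the lowest latitude that experiences at least one full rotation of continuous daylight at the northern-summer solstice; it lies at |ϕ| = 90° − ε = 90° − 22.54° = 67.46°.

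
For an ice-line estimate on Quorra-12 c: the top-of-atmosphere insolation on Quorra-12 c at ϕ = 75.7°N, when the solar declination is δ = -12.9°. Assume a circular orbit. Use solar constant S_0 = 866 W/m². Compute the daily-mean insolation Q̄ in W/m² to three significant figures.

cos h₀ = −tan(+75.7°) tan(-12.900°) = 0.8985, h₀ = 0.4544 rad.
Bracket: h₀ sin ϕ sin δ + cos ϕ cos δ sin h₀ = 0.4544×0.96902×-0.22325 + 0.24700×0.97476×0.43893 = -0.098302 + 0.105679 = 0.007377.
Q̄ = (S_0/π) × [bracket] = (866/π) × 0.007377 = 2.034 W/m².

Q̄ ≈ 2.03 W/m²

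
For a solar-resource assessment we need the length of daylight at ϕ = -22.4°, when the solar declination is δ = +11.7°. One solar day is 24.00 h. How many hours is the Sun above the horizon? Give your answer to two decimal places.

11.35 h

cos h₀ = −tan ϕ · tan δ = −tan(-22.4°) × tan(+11.700°) = 0.0854, so h₀ = 1.4853 rad = 85.10°.
Daylight = 2h₀/(2π) × 24.00 h = (1.4853/π) × 24.00 = 11.35 h.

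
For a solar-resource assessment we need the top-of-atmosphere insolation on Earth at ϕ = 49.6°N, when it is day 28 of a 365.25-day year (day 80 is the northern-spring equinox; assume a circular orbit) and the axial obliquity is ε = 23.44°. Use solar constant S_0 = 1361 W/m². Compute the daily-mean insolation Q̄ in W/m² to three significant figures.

Solar longitude: L_s = 360° × (28 − 80)/365.25 = -51.253°, i.e. -51.253° + 360° = 308.747°.
sin δ = sin 23.44° × sin 308.747° = -0.31024, so δ = -18.074°.
cos h₀ = −tan(+49.6°) tan(-18.074°) = 0.3835, h₀ = 1.1773 rad.
Bracket: h₀ sin ϕ sin δ + cos ϕ cos δ sin h₀ = 1.1773×0.76154×-0.31024 + 0.64812×0.95066×0.92356 = -0.278149 + 0.569044 = 0.290895.
Q̄ = (S_0/π) × [bracket] = (1361/π) × 0.290895 = 126.0 W/m².

Q̄ ≈ 126 W/m²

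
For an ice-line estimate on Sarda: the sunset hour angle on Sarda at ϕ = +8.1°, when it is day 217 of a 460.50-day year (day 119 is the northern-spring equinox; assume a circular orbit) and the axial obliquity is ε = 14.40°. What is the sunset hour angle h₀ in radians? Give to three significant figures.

Solar longitude: L_s = 360° × (217 − 119)/460.50 = 76.612°.
sin δ = sin 14.40° × sin 76.612° = 0.24193, so δ = +14.001°.
cos h₀ = −tan ϕ · tan δ = −tan(+8.1°) × tan(+14.001°) = -0.0355, so h₀ = 1.6063 rad = 92.03°.

h₀ = 1.61 rad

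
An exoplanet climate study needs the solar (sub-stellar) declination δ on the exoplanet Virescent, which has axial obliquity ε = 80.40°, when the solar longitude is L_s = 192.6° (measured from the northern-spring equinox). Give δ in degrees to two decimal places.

sin δ = sin ε · sin L_s = sin 80.40° × sin 192.6° = -0.215088.
δ = arcsin(-0.215088) = -12.42°.

δ = -12.42°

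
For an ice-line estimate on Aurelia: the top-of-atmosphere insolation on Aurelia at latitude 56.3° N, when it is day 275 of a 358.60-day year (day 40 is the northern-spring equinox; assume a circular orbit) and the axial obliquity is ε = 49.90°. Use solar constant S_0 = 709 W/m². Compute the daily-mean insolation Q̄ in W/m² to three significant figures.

Q̄ ≈ 0.00 W/m²

Solar longitude: L_s = 360° × (275 − 40)/358.60 = 235.917°.
sin δ = sin 49.90° × sin 235.917° = -0.63353, so δ = -39.311°.
cos h₀ = −tan(+56.3°) tan(-39.311°) = 1.2278 ≥ 1 ⇒ polar night, h₀ = 0 and Q̄ = 0.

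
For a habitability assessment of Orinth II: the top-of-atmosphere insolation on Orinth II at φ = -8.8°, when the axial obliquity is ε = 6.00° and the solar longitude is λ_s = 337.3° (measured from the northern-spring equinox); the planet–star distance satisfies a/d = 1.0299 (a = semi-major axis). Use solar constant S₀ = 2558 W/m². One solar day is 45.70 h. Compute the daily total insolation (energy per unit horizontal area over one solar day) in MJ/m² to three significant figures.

Solar declination: sin δ = sin ε · sin λ_s = sin 6.00° × sin 337.3° = -0.04034, so δ = -2.312°.
cos H₀ = −tan(-8.8°) tan(-2.312°) = -0.0062, H₀ = 1.5770 rad.
Bracket: H₀ sin φ sin δ + cos φ cos δ sin H₀ = 1.5770×-0.15299×-0.04034 + 0.98823×0.99919×0.99998 = 0.009733 + 0.987410 = 0.997143.
Inverse-square distance factor (a/d)² = 1.0299² = 1.060694.
Q̄ = (S₀/π) × 1.060694 × [bracket] = (2558/π) × 1.060694 × 0.997143 = 861.19 W/m².
Daily total = Q̄ × 45.70 h × 3600 s/h = 861.19 × 45.70 × 3600 / 10⁶ = 141.7 MJ/m².

142 MJ/m²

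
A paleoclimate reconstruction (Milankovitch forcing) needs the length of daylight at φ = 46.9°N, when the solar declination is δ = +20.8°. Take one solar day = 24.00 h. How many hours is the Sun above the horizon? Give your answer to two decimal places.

cos H₀ = −tan φ · tan δ = −tan(+46.9°) × tan(+20.800°) = -0.4059, so H₀ = 1.9888 rad = 113.95°.
Daylight = 2H₀/(2π) × 24.00 h = (1.9888/π) × 24.00 = 15.19 h.

15.19 h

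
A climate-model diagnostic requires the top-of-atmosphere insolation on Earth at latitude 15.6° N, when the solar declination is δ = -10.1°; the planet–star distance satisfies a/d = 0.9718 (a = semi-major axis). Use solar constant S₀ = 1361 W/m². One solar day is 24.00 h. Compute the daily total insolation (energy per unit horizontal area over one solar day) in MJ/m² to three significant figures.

cos H₀ = −tan(+15.6°) tan(-10.100°) = 0.0497, H₀ = 1.5210 rad.
Bracket: H₀ sin φ sin δ + cos φ cos δ sin H₀ = 1.5210×0.26892×-0.17537 + 0.96316×0.98450×0.99876 = -0.071731 + 0.947055 = 0.875324.
Inverse-square distance factor (a/d)² = 0.9718² = 0.944395.
Q̄ = (S₀/π) × 0.944395 × [bracket] = (1361/π) × 0.944395 × 0.875324 = 358.12 W/m².
Daily total = Q̄ × 24.00 h × 3600 s/h = 358.12 × 24.00 × 3600 / 10⁶ = 30.94 MJ/m².

30.9 MJ/m²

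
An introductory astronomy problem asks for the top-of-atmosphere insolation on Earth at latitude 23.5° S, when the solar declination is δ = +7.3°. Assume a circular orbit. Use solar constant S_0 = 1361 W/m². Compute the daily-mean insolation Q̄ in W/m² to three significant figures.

cos h₀ = −tan(-23.5°) tan(+7.300°) = 0.0557, h₀ = 1.5151 rad.
Bracket: h₀ sin ϕ sin δ + cos ϕ cos δ sin h₀ = 1.5151×-0.39875×0.12706 + 0.91706×0.99189×0.99845 = -0.076763 + 0.908213 = 0.831450.
Q̄ = (S_0/π) × [bracket] = (1361/π) × 0.831450 = 360.2 W/m².

Q̄ ≈ 360 W/m²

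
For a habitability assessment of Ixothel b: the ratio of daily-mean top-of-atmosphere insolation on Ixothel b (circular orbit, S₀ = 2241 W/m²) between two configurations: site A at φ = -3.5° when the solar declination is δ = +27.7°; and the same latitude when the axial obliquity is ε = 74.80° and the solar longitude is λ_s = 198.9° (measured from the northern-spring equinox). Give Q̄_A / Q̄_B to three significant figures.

Q̄_A / Q̄_B ≈ 0.858

— Configuration A (φ=-3.5°):
cos H₀ = −tan(-3.5°) tan(+27.700°) = 0.0321, H₀ = 1.5387 rad.
Bracket: H₀ sin φ sin δ + cos φ cos δ sin H₀ = 1.5387×-0.06105×0.46484 + 0.99813×0.88539×0.99948 = -0.043666 + 0.883275 = 0.839609.
Q̄ = (S₀/π) × [bracket] = (2241/π) × 0.839609 = 598.92 W/m².
— Configuration B (φ=-3.5°):
Solar declination: sin δ = sin ε · sin λ_s = sin 74.80° × sin 198.9° = -0.31259, so δ = -18.215°.
cos H₀ = −tan(-3.5°) tan(-18.215°) = -0.0201, H₀ = 1.5909 rad.
Bracket: H₀ sin φ sin δ + cos φ cos δ sin H₀ = 1.5909×-0.06105×-0.31259 + 0.99813×0.94989×0.99980 = 0.030360 + 0.947924 = 0.978284.
Q̄ = (S₀/π) × [bracket] = (2241/π) × 0.978284 = 697.84 W/m².
Ratio Q̄_A / Q̄_B = 598.92 / 697.84 = 0.8582.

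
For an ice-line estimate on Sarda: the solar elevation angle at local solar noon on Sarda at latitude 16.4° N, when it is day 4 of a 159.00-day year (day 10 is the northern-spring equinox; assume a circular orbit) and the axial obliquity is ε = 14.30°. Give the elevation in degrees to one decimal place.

Solar longitude: λ_s = 360° × (4 − 10)/159.00 = -13.585°, i.e. -13.585° + 360° = 346.415°.
sin δ = sin 14.30° × sin 346.415° = -0.05802, so δ = -3.326°.
At local noon the hour angle is zero, so the zenith angle equals |φ − δ| = |+16.4° − (-3.326°)| = 19.726°.
Elevation = 90° − 19.726° = 70.3°.

70.3°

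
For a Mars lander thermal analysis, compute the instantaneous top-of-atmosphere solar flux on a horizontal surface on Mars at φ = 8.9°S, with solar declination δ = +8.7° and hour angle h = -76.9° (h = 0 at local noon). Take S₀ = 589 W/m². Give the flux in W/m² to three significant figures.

cos θ_z = sin φ sin δ + cos φ cos δ cos h = -0.023402 + 0.221346 = 0.197944.
Flux = S₀ · cos θ_z = 589 × 0.197944 = 116.6 W/m².

117 W/m²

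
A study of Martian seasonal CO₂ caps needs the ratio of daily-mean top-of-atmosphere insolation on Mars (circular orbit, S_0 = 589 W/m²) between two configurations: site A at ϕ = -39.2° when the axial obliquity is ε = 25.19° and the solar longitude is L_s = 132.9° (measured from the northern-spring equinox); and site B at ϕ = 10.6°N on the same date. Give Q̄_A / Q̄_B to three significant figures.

— Configuration A (ϕ=-39.2°):
Solar declination: sin δ = sin ε · sin L_s = sin 25.19° × sin 132.9° = 0.31179, so δ = +18.167°.
cos h₀ = −tan(-39.2°) tan(+18.167°) = 0.2676, h₀ = 1.2999 rad.
Bracket: h₀ sin ϕ sin δ + cos ϕ cos δ sin h₀ = 1.2999×-0.63203×0.31179 + 0.77494×0.95015×0.96352 = -0.256159 + 0.709449 = 0.453290.
Q̄ = (S_0/π) × [bracket] = (589/π) × 0.453290 = 84.985 W/m².
— Configuration B (ϕ=+10.6°):
cos h₀ = −tan(+10.6°) tan(+18.167°) = -0.0614, h₀ = 1.6322 rad.
Bracket: h₀ sin ϕ sin δ + cos ϕ cos δ sin h₀ = 1.6322×0.18395×0.31179 + 0.98294×0.95015×0.99811 = 0.093613 + 0.932175 = 1.025788.
Q̄ = (S_0/π) × [bracket] = (589/π) × 1.025788 = 192.32 W/m².
Ratio Q̄_A / Q̄_B = 84.985 / 192.32 = 0.4419.

Q̄_A / Q̄_B ≈ 0.442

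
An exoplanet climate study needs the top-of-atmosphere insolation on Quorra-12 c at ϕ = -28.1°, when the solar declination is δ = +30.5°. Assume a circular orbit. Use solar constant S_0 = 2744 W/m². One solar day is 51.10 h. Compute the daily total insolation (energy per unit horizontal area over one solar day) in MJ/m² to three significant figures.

67.9 MJ/m²

cos h₀ = −tan(-28.1°) tan(+30.500°) = 0.3145, h₀ = 1.2508 rad.
Bracket: h₀ sin ϕ sin δ + cos ϕ cos δ sin h₀ = 1.2508×-0.47101×0.50754 + 0.88213×0.86163×0.94925 = -0.299012 + 0.721496 = 0.422484.
Q̄ = (S_0/π) × [bracket] = (2744/π) × 0.422484 = 369.02 W/m².
Daily total = Q̄ × 51.10 h × 3600 s/h = 369.02 × 51.10 × 3600 / 10⁶ = 67.88 MJ/m².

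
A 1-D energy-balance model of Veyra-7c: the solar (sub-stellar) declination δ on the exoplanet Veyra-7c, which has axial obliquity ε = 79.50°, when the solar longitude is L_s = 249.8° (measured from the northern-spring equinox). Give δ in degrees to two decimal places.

δ = -67.34°

sin δ = sin ε · sin L_s = sin 79.50° × sin 249.8° = -0.922778.
δ = arcsin(-0.922778) = -67.34°.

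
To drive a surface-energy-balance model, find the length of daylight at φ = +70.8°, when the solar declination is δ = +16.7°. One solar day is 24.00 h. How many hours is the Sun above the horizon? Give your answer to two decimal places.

cos H₀ = −tan φ · tan δ = −tan(+70.8°) × tan(+16.700°) = -0.8615, so H₀ = 2.6091 rad = 149.49°.
Daylight = 2H₀/(2π) × 24.00 h = (2.6091/π) × 24.00 = 19.93 h.

19.93 h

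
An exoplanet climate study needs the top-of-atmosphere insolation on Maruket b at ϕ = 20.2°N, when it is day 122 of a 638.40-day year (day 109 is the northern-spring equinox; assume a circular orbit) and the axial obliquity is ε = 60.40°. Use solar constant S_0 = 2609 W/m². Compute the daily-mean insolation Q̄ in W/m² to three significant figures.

Q̄ ≈ 825 W/m²

Solar longitude: L_s = 360° × (122 − 109)/638.40 = 7.331°.
sin δ = sin 60.40° × sin 7.331° = 0.11095, so δ = +6.370°.
cos h₀ = −tan(+20.2°) tan(+6.370°) = -0.0411, h₀ = 1.6119 rad.
Bracket: h₀ sin ϕ sin δ + cos ϕ cos δ sin h₀ = 1.6119×0.34530×0.11095 + 0.93849×0.99383×0.99916 = 0.061754 + 0.931916 = 0.993670.
Q̄ = (S_0/π) × [bracket] = (2609/π) × 0.993670 = 825.2 W/m².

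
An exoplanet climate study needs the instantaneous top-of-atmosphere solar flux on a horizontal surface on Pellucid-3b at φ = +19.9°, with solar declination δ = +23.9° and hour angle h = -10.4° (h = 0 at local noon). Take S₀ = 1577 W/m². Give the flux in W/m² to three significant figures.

cos θ_z = sin φ sin δ + cos φ cos δ cos h = 0.137902 + 0.845539 = 0.983441.
Flux = S₀ · cos θ_z = 1577 × 0.983441 = 1551 W/m².

1.55e+03 W/m²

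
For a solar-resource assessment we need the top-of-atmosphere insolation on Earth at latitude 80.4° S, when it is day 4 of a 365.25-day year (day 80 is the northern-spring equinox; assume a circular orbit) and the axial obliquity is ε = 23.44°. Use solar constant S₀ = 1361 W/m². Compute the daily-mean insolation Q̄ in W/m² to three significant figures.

Q̄ ≈ 515 W/m²

Solar longitude: λ_s = 360° × (4 − 80)/365.25 = -74.908°, i.e. -74.908° + 360° = 285.092°.
sin δ = sin 23.44° × sin 285.092° = -0.38407, so δ = -22.586°.
cos H₀ = −tan(-80.4°) tan(-22.586°) = -2.4594 ≤ −1 ⇒ polar day, H₀ = π.
Bracket: H₀ sin φ sin δ + cos φ cos δ sin H₀ = 3.1416×-0.98600×-0.38407 + 0.16677×0.92330×0.00000 = 1.189702 + 0.000000 = 1.189702.
Q̄ = (S₀/π) × [bracket] = (1361/π) × 1.189702 = 515.4 W/m².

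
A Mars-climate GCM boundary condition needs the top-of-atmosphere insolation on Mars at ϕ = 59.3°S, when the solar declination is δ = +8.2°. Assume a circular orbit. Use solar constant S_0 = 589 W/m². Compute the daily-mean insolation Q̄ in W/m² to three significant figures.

Q̄ ≈ 61.4 W/m²

cos h₀ = −tan(-59.3°) tan(+8.200°) = 0.2427, h₀ = 1.3257 rad.
Bracket: h₀ sin ϕ sin δ + cos ϕ cos δ sin h₀ = 1.3257×-0.85985×0.14263 + 0.51054×0.98978×0.97010 = -0.162584 + 0.490213 = 0.327629.
Q̄ = (S_0/π) × [bracket] = (589/π) × 0.327629 = 61.43 W/m².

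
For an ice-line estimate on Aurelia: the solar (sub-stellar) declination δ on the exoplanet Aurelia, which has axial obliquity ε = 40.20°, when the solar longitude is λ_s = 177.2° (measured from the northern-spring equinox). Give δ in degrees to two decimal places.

sin δ = sin ε · sin λ_s = sin 40.20° × sin 177.2° = 0.031530.
δ = arcsin(0.031530) = +1.81°.

δ = +1.81°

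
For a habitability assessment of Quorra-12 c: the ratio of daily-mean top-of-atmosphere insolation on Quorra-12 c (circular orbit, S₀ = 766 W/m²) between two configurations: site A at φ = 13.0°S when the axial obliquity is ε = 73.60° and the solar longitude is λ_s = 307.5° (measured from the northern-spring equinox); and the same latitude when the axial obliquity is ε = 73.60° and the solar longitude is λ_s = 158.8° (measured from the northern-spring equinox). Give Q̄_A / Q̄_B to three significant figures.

— Configuration A (φ=-13.0°):
Solar declination: sin δ = sin ε · sin λ_s = sin 73.60° × sin 307.5° = -0.76107, so δ = -49.559°.
cos H₀ = −tan(-13.0°) tan(-49.559°) = -0.2709, H₀ = 1.8451 rad.
Bracket: H₀ sin φ sin δ + cos φ cos δ sin H₀ = 1.8451×-0.22495×-0.76107 + 0.97437×0.64866×0.96261 = 0.315886 + 0.608403 = 0.924289.
Q̄ = (S₀/π) × [bracket] = (766/π) × 0.924289 = 225.37 W/m².
— Configuration B (φ=-13.0°):
Solar declination: sin δ = sin ε · sin λ_s = sin 73.60° × sin 158.8° = 0.34691, so δ = +20.299°.
cos H₀ = −tan(-13.0°) tan(+20.299°) = 0.0854, H₀ = 1.4853 rad.
Bracket: H₀ sin φ sin δ + cos φ cos δ sin H₀ = 1.4853×-0.22495×0.34691 + 0.97437×0.93790×0.99635 = -0.115909 + 0.910526 = 0.794617.
Q̄ = (S₀/π) × [bracket] = (766/π) × 0.794617 = 193.75 W/m².
Ratio Q̄_A / Q̄_B = 225.37 / 193.75 = 1.163.

Q̄_A / Q̄_B ≈ 1.16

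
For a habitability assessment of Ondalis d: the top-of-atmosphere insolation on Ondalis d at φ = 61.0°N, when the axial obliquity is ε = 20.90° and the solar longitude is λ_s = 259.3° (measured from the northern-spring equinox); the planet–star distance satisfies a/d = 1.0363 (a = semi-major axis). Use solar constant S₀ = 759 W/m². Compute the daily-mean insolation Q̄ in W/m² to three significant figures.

Q̄ ≈ 20.9 W/m²

Solar declination: sin δ = sin ε · sin λ_s = sin 20.90° × sin 259.3° = -0.35054, so δ = -20.520°.
cos H₀ = −tan(+61.0°) tan(-20.520°) = 0.6752, H₀ = 0.8295 rad.
Bracket: H₀ sin φ sin δ + cos φ cos δ sin H₀ = 0.8295×0.87462×-0.35054 + 0.48481×0.93655×0.73761 = -0.254316 + 0.334911 = 0.080595.
Inverse-square distance factor (a/d)² = 1.0363² = 1.073918.
Q̄ = (S₀/π) × 1.073918 × [bracket] = (759/π) × 1.073918 × 0.080595 = 20.91 W/m².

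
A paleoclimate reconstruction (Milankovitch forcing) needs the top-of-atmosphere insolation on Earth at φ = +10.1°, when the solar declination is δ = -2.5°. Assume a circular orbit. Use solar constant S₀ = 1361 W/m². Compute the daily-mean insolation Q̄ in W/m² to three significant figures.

cos H₀ = −tan(+10.1°) tan(-2.500°) = 0.0078, H₀ = 1.5630 rad.
Bracket: H₀ sin φ sin δ + cos φ cos δ sin H₀ = 1.5630×0.17537×-0.04362 + 0.98450×0.99905×0.99997 = -0.011956 + 0.983535 = 0.971579.
Q̄ = (S₀/π) × [bracket] = (1361/π) × 0.971579 = 420.9 W/m².

Q̄ ≈ 421 W/m²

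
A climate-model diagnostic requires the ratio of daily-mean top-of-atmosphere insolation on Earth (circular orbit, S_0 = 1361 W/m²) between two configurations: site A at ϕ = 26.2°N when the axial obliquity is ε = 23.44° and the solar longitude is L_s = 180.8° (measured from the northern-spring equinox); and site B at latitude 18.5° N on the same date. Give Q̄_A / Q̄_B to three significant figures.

Q̄_A / Q̄_B ≈ 0.945

— Configuration A (ϕ=+26.2°):
Solar declination: sin δ = sin ε · sin L_s = sin 23.44° × sin 180.8° = -0.00555, so δ = -0.318°.
cos h₀ = −tan(+26.2°) tan(-0.318°) = 0.0027, h₀ = 1.5681 rad.
Bracket: h₀ sin ϕ sin δ + cos ϕ cos δ sin h₀ = 1.5681×0.44151×-0.00555 + 0.89726×0.99998×1.00000 = -0.003842 + 0.897242 = 0.893400.
Q̄ = (S_0/π) × [bracket] = (1361/π) × 0.893400 = 387.04 W/m².
— Configuration B (ϕ=+18.5°):
cos h₀ = −tan(+18.5°) tan(-0.318°) = 0.0019, h₀ = 1.5689 rad.
Bracket: h₀ sin ϕ sin δ + cos ϕ cos δ sin h₀ = 1.5689×0.31730×-0.00555 + 0.94832×0.99998×1.00000 = -0.002763 + 0.948301 = 0.945538.
Q̄ = (S_0/π) × [bracket] = (1361/π) × 0.945538 = 409.63 W/m².
Ratio Q̄_A / Q̄_B = 387.04 / 409.63 = 0.9449.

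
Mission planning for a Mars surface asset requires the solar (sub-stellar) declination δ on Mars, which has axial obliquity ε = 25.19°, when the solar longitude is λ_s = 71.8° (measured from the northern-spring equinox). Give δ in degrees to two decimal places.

sin δ = sin ε · sin λ_s = sin 25.19° × sin 71.8° = 0.404328.
δ = arcsin(0.404328) = +23.85°.

δ = +23.85°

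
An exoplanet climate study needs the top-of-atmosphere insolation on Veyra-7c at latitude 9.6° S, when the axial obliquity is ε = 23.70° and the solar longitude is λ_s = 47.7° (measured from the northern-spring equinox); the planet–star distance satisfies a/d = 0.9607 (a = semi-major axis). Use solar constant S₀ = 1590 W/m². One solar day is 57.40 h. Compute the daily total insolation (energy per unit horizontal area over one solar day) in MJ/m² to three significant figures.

Solar declination: sin δ = sin ε · sin λ_s = sin 23.70° × sin 47.7° = 0.29729, so δ = +17.295°.
cos H₀ = −tan(-9.6°) tan(+17.295°) = 0.0527, H₀ = 1.5181 rad.
Bracket: H₀ sin φ sin δ + cos φ cos δ sin H₀ = 1.5181×-0.16677×0.29729 + 0.98600×0.95479×0.99861 = -0.075266 + 0.940114 = 0.864848.
Inverse-square distance factor (a/d)² = 0.9607² = 0.922944.
Q̄ = (S₀/π) × 0.922944 × [bracket] = (1590/π) × 0.922944 × 0.864848 = 403.98 W/m².
Daily total = Q̄ × 57.40 h × 3600 s/h = 403.98 × 57.40 × 3600 / 10⁶ = 83.48 MJ/m².

83.5 MJ/m²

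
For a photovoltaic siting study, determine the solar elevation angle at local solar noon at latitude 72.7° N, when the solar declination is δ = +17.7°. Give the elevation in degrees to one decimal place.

At local noon the hour angle is zero, so the zenith angle equals |φ − δ| = |+72.7° − (+17.700°)| = 55.000°.
Elevation = 90° − 55.000° = 35.0°.

35.0°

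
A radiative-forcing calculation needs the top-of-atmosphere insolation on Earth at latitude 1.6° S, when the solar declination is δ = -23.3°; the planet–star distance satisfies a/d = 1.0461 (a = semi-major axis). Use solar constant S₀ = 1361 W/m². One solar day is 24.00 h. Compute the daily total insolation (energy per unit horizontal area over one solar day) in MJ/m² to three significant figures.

cos H₀ = −tan(-1.6°) tan(-23.300°) = -0.0120, H₀ = 1.5828 rad.
Bracket: H₀ sin φ sin δ + cos φ cos δ sin H₀ = 1.5828×-0.02792×-0.39555 + 0.99961×0.91845×0.99993 = 0.017480 + 0.918028 = 0.935508.
Inverse-square distance factor (a/d)² = 1.0461² = 1.094325.
Q̄ = (S₀/π) × 1.094325 × [bracket] = (1361/π) × 1.094325 × 0.935508 = 443.51 W/m².
Daily total = Q̄ × 24.00 h × 3600 s/h = 443.51 × 24.00 × 3600 / 10⁶ = 38.32 MJ/m².

38.3 MJ/m²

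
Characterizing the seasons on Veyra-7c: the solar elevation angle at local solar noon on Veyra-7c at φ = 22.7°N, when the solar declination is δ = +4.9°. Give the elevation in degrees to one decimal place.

At local noon the hour angle is zero, so the zenith angle equals |φ − δ| = |+22.7° − (+4.900°)| = 17.800°.
Elevation = 90° − 17.800° = 72.2°.

72.2°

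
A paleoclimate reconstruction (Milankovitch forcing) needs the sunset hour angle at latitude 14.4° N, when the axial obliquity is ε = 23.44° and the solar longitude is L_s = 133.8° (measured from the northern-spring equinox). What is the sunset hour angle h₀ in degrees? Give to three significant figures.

h₀ = 94.4°

Solar declination: sin δ = sin ε · sin L_s = sin 23.44° × sin 133.8° = 0.28711, so δ = +16.685°.
cos h₀ = −tan ϕ · tan δ = −tan(+14.4°) × tan(+16.685°) = -0.0770, so h₀ = 1.6478 rad = 94.41°.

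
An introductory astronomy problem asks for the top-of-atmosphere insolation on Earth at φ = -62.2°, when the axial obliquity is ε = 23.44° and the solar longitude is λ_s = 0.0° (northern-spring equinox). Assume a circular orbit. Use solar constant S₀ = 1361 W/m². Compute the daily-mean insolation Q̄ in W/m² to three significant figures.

Q̄ ≈ 202 W/m²

Solar declination: sin δ = sin ε · sin λ_s = sin 23.44° × sin 0.0° = 0.00000, so δ = +0.000°.
cos H₀ = −tan(-62.2°) tan(+0.000°) = 0.0000, H₀ = 1.5708 rad.
Bracket: H₀ sin φ sin δ + cos φ cos δ sin H₀ = 1.5708×-0.88458×0.00000 + 0.46639×1.00000×1.00000 = -0.000000 + 0.466390 = 0.466390.
Q̄ = (S₀/π) × [bracket] = (1361/π) × 0.466390 = 202.0 W/m².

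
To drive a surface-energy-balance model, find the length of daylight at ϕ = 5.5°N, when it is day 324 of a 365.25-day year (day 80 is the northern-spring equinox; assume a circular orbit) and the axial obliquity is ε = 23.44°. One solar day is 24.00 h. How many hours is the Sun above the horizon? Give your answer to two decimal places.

11.73 h

Solar longitude: L_s = 360° × (324 − 80)/365.25 = 240.493°.
sin δ = sin 23.44° × sin 240.493° = -0.34619, so δ = -20.255°.
cos h₀ = −tan ϕ · tan δ = −tan(+5.5°) × tan(-20.255°) = 0.0355, so h₀ = 1.5353 rad = 87.96°.
Daylight = 2h₀/(2π) × 24.00 h = (1.5353/π) × 24.00 = 11.73 h.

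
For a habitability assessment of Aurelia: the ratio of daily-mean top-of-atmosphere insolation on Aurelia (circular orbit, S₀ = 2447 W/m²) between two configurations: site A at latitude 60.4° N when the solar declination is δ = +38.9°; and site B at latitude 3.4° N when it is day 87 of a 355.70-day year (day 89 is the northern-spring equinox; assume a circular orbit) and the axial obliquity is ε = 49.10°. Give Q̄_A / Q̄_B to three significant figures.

Q̄_A / Q̄_B ≈ 1.72

— Configuration A (φ=+60.4°):
cos H₀ = −tan(+60.4°) tan(+38.900°) = -1.4204 ≤ −1 ⇒ polar day, H₀ = π.
Bracket: H₀ sin φ sin δ + cos φ cos δ sin H₀ = 3.1416×0.86949×0.62796 + 0.49394×0.77824×0.00000 = 1.715329 + 0.000000 = 1.715329.
Q̄ = (S₀/π) × [bracket] = (2447/π) × 1.715329 = 1336.1 W/m².
— Configuration B (φ=+3.4°):
Solar longitude: λ_s = 360° × (87 − 89)/355.70 = -2.024°, i.e. -2.024° + 360° = 357.976°.
sin δ = sin 49.10° × sin 357.976° = -0.02670, so δ = -1.530°.
cos H₀ = −tan(+3.4°) tan(-1.530°) = 0.0016, H₀ = 1.5692 rad.
Bracket: H₀ sin φ sin δ + cos φ cos δ sin H₀ = 1.5692×0.05931×-0.02670 + 0.99824×0.99964×1.00000 = -0.002485 + 0.997881 = 0.995396.
Q̄ = (S₀/π) × [bracket] = (2447/π) × 0.995396 = 775.32 W/m².
Ratio Q̄_A / Q̄_B = 1336.1 / 775.32 = 1.723.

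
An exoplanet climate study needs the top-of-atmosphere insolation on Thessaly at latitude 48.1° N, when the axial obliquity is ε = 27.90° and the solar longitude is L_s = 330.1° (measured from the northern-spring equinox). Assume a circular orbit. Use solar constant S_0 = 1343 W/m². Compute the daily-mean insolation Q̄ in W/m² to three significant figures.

Q̄ ≈ 171 W/m²

Solar declination: sin δ = sin ε · sin L_s = sin 27.90° × sin 330.1° = -0.23326, so δ = -13.489°.
cos h₀ = −tan(+48.1°) tan(-13.489°) = 0.2673, h₀ = 1.3002 rad.
Bracket: h₀ sin ϕ sin δ + cos ϕ cos δ sin h₀ = 1.3002×0.74431×-0.23326 + 0.66783×0.97242×0.96360 = -0.225738 + 0.625773 = 0.400035.
Q̄ = (S_0/π) × [bracket] = (1343/π) × 0.400035 = 171.0 W/m².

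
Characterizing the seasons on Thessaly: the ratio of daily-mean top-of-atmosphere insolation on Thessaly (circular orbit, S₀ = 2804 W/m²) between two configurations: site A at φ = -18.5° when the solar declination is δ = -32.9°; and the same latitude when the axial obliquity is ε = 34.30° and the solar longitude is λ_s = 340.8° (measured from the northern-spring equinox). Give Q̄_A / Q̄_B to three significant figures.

— Configuration A (φ=-18.5°):
cos H₀ = −tan(-18.5°) tan(-32.900°) = -0.2165, H₀ = 1.7890 rad.
Bracket: H₀ sin φ sin δ + cos φ cos δ sin H₀ = 1.7890×-0.31730×-0.54317 + 0.94832×0.83962×0.97629 = 0.308330 + 0.777350 = 1.085680.
Q̄ = (S₀/π) × [bracket] = (2804/π) × 1.085680 = 969.01 W/m².
— Configuration B (φ=-18.5°):
Solar declination: sin δ = sin ε · sin λ_s = sin 34.30° × sin 340.8° = -0.18532, so δ = -10.680°.
cos H₀ = −tan(-18.5°) tan(-10.680°) = -0.0631, H₀ = 1.6339 rad.
Bracket: H₀ sin φ sin δ + cos φ cos δ sin H₀ = 1.6339×-0.31730×-0.18532 + 0.94832×0.98268×0.99801 = 0.096077 + 0.930041 = 1.026118.
Q̄ = (S₀/π) × [bracket] = (2804/π) × 1.026118 = 915.85 W/m².
Ratio Q̄_A / Q̄_B = 969.01 / 915.85 = 1.058.

Q̄_A / Q̄_B ≈ 1.06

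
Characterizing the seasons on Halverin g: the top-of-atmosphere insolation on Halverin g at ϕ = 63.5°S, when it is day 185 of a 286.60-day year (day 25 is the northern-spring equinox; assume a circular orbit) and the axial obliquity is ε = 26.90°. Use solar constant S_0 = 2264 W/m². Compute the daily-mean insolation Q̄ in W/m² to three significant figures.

Solar longitude: L_s = 360° × (185 − 25)/286.60 = 200.977°.
sin δ = sin 26.90° × sin 200.977° = -0.16197, so δ = -9.321°.
cos h₀ = −tan(-63.5°) tan(-9.321°) = -0.3292, h₀ = 1.9063 rad.
Bracket: h₀ sin ϕ sin δ + cos ϕ cos δ sin h₀ = 1.9063×-0.89493×-0.16197 + 0.44620×0.98680×0.94426 = 0.276322 + 0.415767 = 0.692089.
Q̄ = (S_0/π) × [bracket] = (2264/π) × 0.692089 = 498.8 W/m².

Q̄ ≈ 499 W/m²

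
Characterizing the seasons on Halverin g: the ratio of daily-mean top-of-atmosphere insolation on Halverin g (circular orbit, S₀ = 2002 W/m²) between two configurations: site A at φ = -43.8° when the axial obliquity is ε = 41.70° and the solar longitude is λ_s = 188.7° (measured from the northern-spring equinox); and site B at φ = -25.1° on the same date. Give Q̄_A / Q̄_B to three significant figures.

— Configuration A (φ=-43.8°):
Solar declination: sin δ = sin ε · sin λ_s = sin 41.70° × sin 188.7° = -0.10062, so δ = -5.775°.
cos H₀ = −tan(-43.8°) tan(-5.775°) = -0.0970, H₀ = 1.6679 rad.
Bracket: H₀ sin φ sin δ + cos φ cos δ sin H₀ = 1.6679×-0.69214×-0.10062 + 0.72176×0.99492×0.99529 = 0.116158 + 0.714711 = 0.830869.
Q̄ = (S₀/π) × [bracket] = (2002/π) × 0.830869 = 529.48 W/m².
— Configuration B (φ=-25.1°):
cos H₀ = −tan(-25.1°) tan(-5.775°) = -0.0474, H₀ = 1.6182 rad.
Bracket: H₀ sin φ sin δ + cos φ cos δ sin H₀ = 1.6182×-0.42420×-0.10062 + 0.90557×0.99492×0.99888 = 0.069070 + 0.899961 = 0.969031.
Q̄ = (S₀/π) × [bracket] = (2002/π) × 0.969031 = 617.52 W/m².
Ratio Q̄_A / Q̄_B = 529.48 / 617.52 = 0.8574.

Q̄_A / Q̄_B ≈ 0.857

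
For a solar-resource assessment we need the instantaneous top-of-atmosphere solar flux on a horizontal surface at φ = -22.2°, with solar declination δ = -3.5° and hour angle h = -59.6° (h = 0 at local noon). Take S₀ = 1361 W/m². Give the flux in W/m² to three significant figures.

cos θ_z = sin φ sin δ + cos φ cos δ cos h = 0.023067 + 0.467648 = 0.490715.
Flux = S₀ · cos θ_z = 1361 × 0.490715 = 667.9 W/m².

668 W/m²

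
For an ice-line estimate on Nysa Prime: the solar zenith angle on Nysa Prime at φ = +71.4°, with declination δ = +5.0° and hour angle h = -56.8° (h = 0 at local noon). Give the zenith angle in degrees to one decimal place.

θ_z = 75.1°

cos θ_z = sin φ sin δ + cos φ cos δ cos h = 0.082603 + 0.173986 = 0.256589.
θ_z = arccos(0.256589) = 75.1°.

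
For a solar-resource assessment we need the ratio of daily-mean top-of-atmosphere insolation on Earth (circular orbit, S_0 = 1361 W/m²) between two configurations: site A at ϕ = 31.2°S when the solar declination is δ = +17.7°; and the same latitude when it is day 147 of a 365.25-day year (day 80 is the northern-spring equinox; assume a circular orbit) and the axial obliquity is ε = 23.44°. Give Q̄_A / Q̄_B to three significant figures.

— Configuration A (ϕ=-31.2°):
cos h₀ = −tan(-31.2°) tan(+17.700°) = 0.1933, h₀ = 1.3763 rad.
Bracket: h₀ sin ϕ sin δ + cos ϕ cos δ sin h₀ = 1.3763×-0.51803×0.30403 + 0.85536×0.95266×0.98114 = -0.216763 + 0.799499 = 0.582736.
Q̄ = (S_0/π) × [bracket] = (1361/π) × 0.582736 = 252.45 W/m².
— Configuration B (ϕ=-31.2°):
Solar longitude: L_s = 360° × (147 − 80)/365.25 = 66.037°.
sin δ = sin 23.44° × sin 66.037° = 0.36350, so δ = +21.315°.
cos h₀ = −tan(-31.2°) tan(+21.315°) = 0.2363, h₀ = 1.3322 rad.
Bracket: h₀ sin ϕ sin δ + cos ϕ cos δ sin h₀ = 1.3322×-0.51803×0.36350 + 0.85536×0.93159×0.97168 = -0.250858 + 0.774278 = 0.523420.
Q̄ = (S_0/π) × [bracket] = (1361/π) × 0.523420 = 226.76 W/m².
Ratio Q̄_A / Q̄_B = 252.45 / 226.76 = 1.113.

Q̄_A / Q̄_B ≈ 1.11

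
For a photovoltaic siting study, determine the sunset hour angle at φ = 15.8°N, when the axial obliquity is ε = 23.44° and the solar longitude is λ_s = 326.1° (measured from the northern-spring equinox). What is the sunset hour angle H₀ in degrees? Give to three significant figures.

H₀ = 86.3°

Solar declination: sin δ = sin ε · sin λ_s = sin 23.44° × sin 326.1° = -0.22186, so δ = -12.819°.
cos H₀ = −tan φ · tan δ = −tan(+15.8°) × tan(-12.819°) = 0.0644, so H₀ = 1.5064 rad = 86.31°.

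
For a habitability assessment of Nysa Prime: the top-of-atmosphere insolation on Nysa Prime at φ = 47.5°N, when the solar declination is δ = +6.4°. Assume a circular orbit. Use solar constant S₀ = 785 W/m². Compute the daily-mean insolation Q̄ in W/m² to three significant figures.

cos H₀ = −tan(+47.5°) tan(+6.400°) = -0.1224, H₀ = 1.6935 rad.
Bracket: H₀ sin φ sin δ + cos φ cos δ sin H₀ = 1.6935×0.73728×0.11147 + 0.67559×0.99377×0.99248 = 0.139180 + 0.666332 = 0.805512.
Q̄ = (S₀/π) × [bracket] = (785/π) × 0.805512 = 201.3 W/m².

Q̄ ≈ 201 W/m²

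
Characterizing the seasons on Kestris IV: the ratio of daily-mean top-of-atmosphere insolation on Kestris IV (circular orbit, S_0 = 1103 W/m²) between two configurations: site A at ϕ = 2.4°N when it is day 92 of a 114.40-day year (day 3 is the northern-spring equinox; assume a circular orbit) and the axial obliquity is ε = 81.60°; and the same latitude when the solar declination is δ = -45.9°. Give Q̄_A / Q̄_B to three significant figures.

Q̄_A / Q̄_B ≈ 0.256

— Configuration A (ϕ=+2.4°):
Solar longitude: L_s = 360° × (92 − 3)/114.40 = 280.070°.
sin δ = sin 81.60° × sin 280.070° = -0.97403, so δ = -76.914°.
cos h₀ = −tan(+2.4°) tan(-76.914°) = 0.1803, h₀ = 1.3895 rad.
Bracket: h₀ sin ϕ sin δ + cos ϕ cos δ sin h₀ = 1.3895×0.04188×-0.97403 + 0.99912×0.22641×0.98361 = -0.056681 + 0.222503 = 0.165822.
Q̄ = (S_0/π) × [bracket] = (1103/π) × 0.165822 = 58.219 W/m².
— Configuration B (ϕ=+2.4°):
cos h₀ = −tan(+2.4°) tan(-45.900°) = 0.0433, h₀ = 1.5275 rad.
Bracket: h₀ sin ϕ sin δ + cos ϕ cos δ sin h₀ = 1.5275×0.04188×-0.71813 + 0.99912×0.69591×0.99906 = -0.045940 + 0.694644 = 0.648704.
Q̄ = (S_0/π) × [bracket] = (1103/π) × 0.648704 = 227.76 W/m².
Ratio Q̄_A / Q̄_B = 58.219 / 227.76 = 0.2556.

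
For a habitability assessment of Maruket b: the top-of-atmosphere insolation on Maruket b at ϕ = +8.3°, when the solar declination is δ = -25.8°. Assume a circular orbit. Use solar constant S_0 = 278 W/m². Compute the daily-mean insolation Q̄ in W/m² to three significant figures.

cos h₀ = −tan(+8.3°) tan(-25.800°) = 0.0705, h₀ = 1.5002 rad.
Bracket: h₀ sin ϕ sin δ + cos ϕ cos δ sin h₀ = 1.5002×0.14436×-0.43523 + 0.98953×0.90032×0.99751 = -0.094257 + 0.888675 = 0.794418.
Q̄ = (S_0/π) × [bracket] = (278/π) × 0.794418 = 70.30 W/m².

Q̄ ≈ 70.3 W/m²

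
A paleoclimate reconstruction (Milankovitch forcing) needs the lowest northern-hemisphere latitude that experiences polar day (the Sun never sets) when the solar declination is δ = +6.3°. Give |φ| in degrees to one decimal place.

Polar day requires cos H₀ = −tan φ tan δ ≤ −1, i.e. tan φ tan δ ≥ 1.
The boundary is |tan φ| · |tan δ| = 1, so |φ| = 90° − |δ| = 90° − 6.3° = 83.7° in the northern hemisphere.

|φ| = 83.7°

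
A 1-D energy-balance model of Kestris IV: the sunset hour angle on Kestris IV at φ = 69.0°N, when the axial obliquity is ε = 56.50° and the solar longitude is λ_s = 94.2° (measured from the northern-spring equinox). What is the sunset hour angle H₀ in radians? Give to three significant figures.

H₀ = 3.14 rad

Solar declination: sin δ = sin ε · sin λ_s = sin 56.50° × sin 94.2° = 0.83165, so δ = +56.268°.
Sunrise equation: cos H₀ = −tan φ · tan δ = -3.9015 ≤ −1, so the host star never sets (polar day) and H₀ = π.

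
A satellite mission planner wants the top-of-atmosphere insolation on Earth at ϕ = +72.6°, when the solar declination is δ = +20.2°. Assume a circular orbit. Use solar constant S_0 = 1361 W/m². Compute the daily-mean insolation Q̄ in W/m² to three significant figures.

Q̄ ≈ 448 W/m²

cos h₀ = −tan(+72.6°) tan(+20.200°) = -1.1741 ≤ −1 ⇒ polar day, h₀ = π.
Bracket: h₀ sin ϕ sin δ + cos ϕ cos δ sin h₀ = 3.1416×0.95424×0.34530 + 0.29904×0.93849×0.00000 = 1.035154 + 0.000000 = 1.035154.
Q̄ = (S_0/π) × [bracket] = (1361/π) × 1.035154 = 448.4 W/m².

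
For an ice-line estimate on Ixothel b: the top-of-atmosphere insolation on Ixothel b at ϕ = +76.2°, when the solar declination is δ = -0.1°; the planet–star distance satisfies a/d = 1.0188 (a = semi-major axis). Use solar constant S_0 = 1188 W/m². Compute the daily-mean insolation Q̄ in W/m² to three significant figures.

Q̄ ≈ 92.6 W/m²

cos h₀ = −tan(+76.2°) tan(-0.100°) = 0.0071, h₀ = 1.5637 rad.
Bracket: h₀ sin ϕ sin δ + cos ϕ cos δ sin h₀ = 1.5637×0.97113×-0.00175 + 0.23853×1.00000×0.99997 = -0.002657 + 0.238523 = 0.235866.
Inverse-square distance factor (a/d)² = 1.0188² = 1.037953.
Q̄ = (S_0/π) × 1.037953 × [bracket] = (1188/π) × 1.037953 × 0.235866 = 92.58 W/m².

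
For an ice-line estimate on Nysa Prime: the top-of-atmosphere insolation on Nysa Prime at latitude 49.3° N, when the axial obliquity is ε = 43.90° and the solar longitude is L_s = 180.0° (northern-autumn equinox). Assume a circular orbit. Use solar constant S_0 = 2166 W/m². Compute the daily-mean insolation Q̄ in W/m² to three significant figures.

Solar declination: sin δ = sin ε · sin L_s = sin 43.90° × sin 180.0° = 0.00000, so δ = +0.000°.
cos h₀ = −tan(+49.3°) tan(+0.000°) = -0.0000, h₀ = 1.5708 rad.
Bracket: h₀ sin ϕ sin δ + cos ϕ cos δ sin h₀ = 1.5708×0.75813×0.00000 + 0.65210×1.00000×1.00000 = 0.000000 + 0.652100 = 0.652100.
Q̄ = (S_0/π) × [bracket] = (2166/π) × 0.652100 = 449.6 W/m².

Q̄ ≈ 450 W/m²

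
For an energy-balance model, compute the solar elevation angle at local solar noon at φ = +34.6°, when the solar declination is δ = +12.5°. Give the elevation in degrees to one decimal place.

At local noon the hour angle is zero, so the zenith angle equals |φ − δ| = |+34.6° − (+12.500°)| = 22.100°.
Elevation = 90° − 22.100° = 67.9°.

67.9°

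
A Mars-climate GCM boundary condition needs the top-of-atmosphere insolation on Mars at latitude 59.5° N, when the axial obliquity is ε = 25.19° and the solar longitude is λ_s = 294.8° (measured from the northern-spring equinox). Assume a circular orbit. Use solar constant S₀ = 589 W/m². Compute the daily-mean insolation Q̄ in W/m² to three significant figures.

Q̄ ≈ 13.0 W/m²

Solar declination: sin δ = sin ε · sin λ_s = sin 25.19° × sin 294.8° = -0.38637, so δ = -22.729°.
cos H₀ = −tan(+59.5°) tan(-22.729°) = 0.7112, H₀ = 0.7797 rad.
Bracket: H₀ sin φ sin δ + cos φ cos δ sin H₀ = 0.7797×0.86163×-0.38637 + 0.50754×0.92234×0.70304 = -0.259568 + 0.329110 = 0.069542.
Q̄ = (S₀/π) × [bracket] = (589/π) × 0.069542 = 13.04 W/m².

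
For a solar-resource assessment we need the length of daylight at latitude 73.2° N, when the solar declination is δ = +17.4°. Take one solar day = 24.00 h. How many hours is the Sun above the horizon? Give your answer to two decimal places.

24.00 h

Sunrise equation: cos h₀ = −tan ϕ · tan δ = -1.0380 ≤ −1, so the Sun never sets (polar day) and h₀ = π.
Daylight = 2h₀/(2π) × 24.00 h = (3.1416/π) × 24.00 = 24.00 h.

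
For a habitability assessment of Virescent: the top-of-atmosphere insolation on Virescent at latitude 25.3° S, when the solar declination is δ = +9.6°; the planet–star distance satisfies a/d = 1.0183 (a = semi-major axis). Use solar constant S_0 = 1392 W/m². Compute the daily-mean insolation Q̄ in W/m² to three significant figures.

Q̄ ≈ 359 W/m²

cos h₀ = −tan(-25.3°) tan(+9.600°) = 0.0800, h₀ = 1.4908 rad.
Bracket: h₀ sin ϕ sin δ + cos ϕ cos δ sin h₀ = 1.4908×-0.42736×0.16677 + 0.90408×0.98600×0.99680 = -0.106251 + 0.888570 = 0.782319.
Inverse-square distance factor (a/d)² = 1.0183² = 1.036935.
Q̄ = (S_0/π) × 1.036935 × [bracket] = (1392/π) × 1.036935 × 0.782319 = 359.4 W/m².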